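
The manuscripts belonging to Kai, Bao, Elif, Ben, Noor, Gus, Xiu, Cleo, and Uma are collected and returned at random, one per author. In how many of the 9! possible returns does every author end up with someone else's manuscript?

This is the derangement count D_9: permutations of 9 items with no fixed point.
By inclusion–exclusion this is Σ_{j=0}^{9} (−1)^j C(9,j)·(9−j)!.
Computing: 362880 − 362880 + 181440 − 60480 + 15120 − 3024 + 504 − 72 + 9 − 1 = 133496.

133496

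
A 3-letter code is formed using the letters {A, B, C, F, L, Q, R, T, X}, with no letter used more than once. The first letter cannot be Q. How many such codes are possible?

448

The first letter has 9−1 = 8 choices (anything except Q).
The remaining 2 letters are filled from the other 8 symbols without repetition: 8 × 7 = 56.
Total: 8 × 56 = 448.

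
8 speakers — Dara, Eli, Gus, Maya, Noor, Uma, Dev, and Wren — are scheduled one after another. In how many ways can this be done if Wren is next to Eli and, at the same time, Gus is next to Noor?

Treat {Wren,Eli} as one block (2 orders) and {Gus,Noor} as another (2 orders).
That leaves 6 units to arrange: 2 × 2 × 6! = 4 × 720 = 2880.

2880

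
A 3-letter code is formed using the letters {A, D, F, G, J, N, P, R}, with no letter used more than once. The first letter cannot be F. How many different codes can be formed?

The first letter has 8−1 = 7 choices (anything except F).
The remaining 2 letters are filled from the other 7 symbols without repetition: 7 × 6 = 42.
Total: 7 × 42 = 294.

294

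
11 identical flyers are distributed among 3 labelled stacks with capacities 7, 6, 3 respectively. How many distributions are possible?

18

By stars and bars, unrestricted non-negative solutions to x_1+…+x_3 = 11 number C(11+2,2) = 78.
Subtract solutions that violate a single cap (substitute x_i' = x_i − (cap_i+1)): x_1 ≥ 8 gives C(5,2) = 10; x_2 ≥ 7 gives C(6,2) = 15; x_3 ≥ 4 gives C(9,2) = 36. Together 61.
Add back pairs where two caps are both exceeded: 0 + 0 + 1 = 1.
By inclusion–exclusion the count is 78 − 61 + 1 = 18.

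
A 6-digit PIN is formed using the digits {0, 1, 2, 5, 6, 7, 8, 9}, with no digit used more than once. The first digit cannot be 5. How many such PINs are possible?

The first digit has 8−1 = 7 choices (anything except 5).
The remaining 5 digits are filled from the other 7 symbols without repetition: 7 × 6 × 5 × 4 × 3 = 2520.
Total: 7 × 2520 = 17640.

17640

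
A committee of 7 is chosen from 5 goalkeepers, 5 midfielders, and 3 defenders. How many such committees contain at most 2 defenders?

1506

Split by how many defenders are chosen (0 through 2).
Sum: C(3,0)·C(10,7) + C(3,1)·C(10,6) + C(3,2)·C(10,5) = 120 + 630 + 756 = 1506.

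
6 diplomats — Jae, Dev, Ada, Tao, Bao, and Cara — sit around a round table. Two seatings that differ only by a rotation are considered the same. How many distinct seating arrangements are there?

120

Seat Jae anywhere (absorbing the rotational symmetry), then permute the other 5: (5)! = 120.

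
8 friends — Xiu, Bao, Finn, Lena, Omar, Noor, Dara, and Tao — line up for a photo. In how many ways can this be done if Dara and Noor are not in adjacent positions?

30240

Of the 8! = 40320 arrangements, those with Dara and Noor adjacent number 2 × 7! = 10080 (treat the pair as a block with 2 internal orders).
So 40320 − 10080 = 30240 arrangements keep them apart.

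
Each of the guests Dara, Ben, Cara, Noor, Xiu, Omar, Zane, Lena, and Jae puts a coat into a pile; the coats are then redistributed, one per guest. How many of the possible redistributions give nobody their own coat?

133496

This is the derangement count D_9: permutations of 9 items with no fixed point.
By inclusion–exclusion this is Σ_{j=0}^{9} (−1)^j C(9,j)·(9−j)!.
Computing: 362880 − 362880 + 181440 − 60480 + 15120 − 3024 + 504 − 72 + 9 − 1 = 133496.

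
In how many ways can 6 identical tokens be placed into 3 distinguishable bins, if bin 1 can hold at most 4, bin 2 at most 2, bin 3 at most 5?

Without the upper bounds there are C(8,2) = 28 ways to split 6 among 3 bins.
Subtract solutions that violate a single cap (substitute x_i' = x_i − (cap_i+1)): x_1 ≥ 5 gives C(3,2) = 3; x_2 ≥ 3 gives C(5,2) = 10; x_3 ≥ 6 gives C(2,2) = 1. Together 14.
No two caps can be exceeded simultaneously, so the pair terms are all 0.
By inclusion–exclusion the count is 28 − 14 + 0 = 14.

14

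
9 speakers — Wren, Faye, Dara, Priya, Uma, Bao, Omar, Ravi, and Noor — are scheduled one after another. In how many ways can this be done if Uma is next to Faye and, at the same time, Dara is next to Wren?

20160

Treat {Uma,Faye} as one block (2 orders) and {Dara,Wren} as another (2 orders).
That leaves 7 units to arrange: 2 × 2 × 7! = 4 × 5040 = 20160.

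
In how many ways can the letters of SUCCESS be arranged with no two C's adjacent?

300

Total arrangements of SUCCESS: 7!/(3!·2!) = 420.
Arrangements with the C's together: treat CC as one letter, giving (6)!/(3!) = 120.
Subtracting, 420 − 120 = 300 arrangements keep the C's apart.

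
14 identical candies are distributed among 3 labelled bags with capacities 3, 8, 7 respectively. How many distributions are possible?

By stars and bars, unrestricted non-negative solutions to x_1+…+x_3 = 14 number C(14+2,2) = 120.
Subtract solutions that violate a single cap (substitute x_i' = x_i − (cap_i+1)): x_1 ≥ 4 gives C(12,2) = 66; x_2 ≥ 9 gives C(7,2) = 21; x_3 ≥ 8 gives C(8,2) = 28. Together 115.
Add back pairs where two caps are both exceeded: 3 + 6 + 0 = 9.
By inclusion–exclusion the count is 120 − 115 + 9 = 14.

14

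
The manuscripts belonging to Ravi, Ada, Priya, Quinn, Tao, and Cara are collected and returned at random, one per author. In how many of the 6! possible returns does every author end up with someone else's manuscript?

265

Count assignments avoiding every fixed point. For any j of the 6 authors fixed to their own manuscript, the other 6−j can be arranged in (6−j)! ways.
By inclusion–exclusion this is Σ_{j=0}^{6} (−1)^j C(6,j)·(6−j)!.
Computing: 720 − 720 + 360 − 120 + 30 − 6 + 1 = 265.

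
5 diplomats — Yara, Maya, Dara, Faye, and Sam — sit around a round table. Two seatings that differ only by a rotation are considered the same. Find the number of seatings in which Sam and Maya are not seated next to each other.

All circular seatings of 5 people number (4)! = 24.
Those with Sam next to Maya: fuse the pair into one unit and seat 4 units around a circle — 2·(3)! = 12.
Subtracting, 24 − 12 = 12.

12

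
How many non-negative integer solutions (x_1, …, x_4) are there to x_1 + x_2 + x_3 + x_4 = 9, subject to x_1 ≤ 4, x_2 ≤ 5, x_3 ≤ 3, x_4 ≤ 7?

106

Without the upper bounds there are C(12,3) = 220 ways to split 9 among 4 variables.
Subtract solutions that violate a single cap (substitute x_i' = x_i − (cap_i+1)): x_1 ≥ 5 gives C(7,3) = 35; x_2 ≥ 6 gives C(6,3) = 20; x_3 ≥ 4 gives C(8,3) = 56; x_4 ≥ 8 gives C(4,3) = 4. Together 115.
Add back pairs where two caps are both exceeded: 0 + 1 + 0 + 0 + 0 + 0 = 1.
By inclusion–exclusion the count is 220 − 115 + 1 = 106.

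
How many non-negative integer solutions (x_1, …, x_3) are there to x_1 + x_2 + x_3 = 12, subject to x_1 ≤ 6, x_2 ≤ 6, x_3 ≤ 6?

By stars and bars, unrestricted non-negative solutions to x_1+…+x_3 = 12 number C(12+2,2) = 91.
Subtract solutions that violate a single cap (substitute x_i' = x_i − (cap_i+1)): x_1 ≥ 7 gives C(7,2) = 21; x_2 ≥ 7 gives C(7,2) = 21; x_3 ≥ 7 gives C(7,2) = 21. Together 63.
No two caps can be exceeded simultaneously, so the pair terms are all 0.
By inclusion–exclusion the count is 91 − 63 + 0 = 28.

28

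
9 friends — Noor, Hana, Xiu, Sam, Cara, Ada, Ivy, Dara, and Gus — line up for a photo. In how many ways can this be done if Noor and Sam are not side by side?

There are 9! = 362880 arrangements in all. If Noor and Sam are adjacent, merging them into one block gives 2·(8)! = 80640 arrangements.
So 362880 − 80640 = 282240 arrangements keep them apart.

282240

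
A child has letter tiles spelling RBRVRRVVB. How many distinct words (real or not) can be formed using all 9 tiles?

1260

The 9 letters of RBRVRRVVB have repeats: B appearing twice, R appearing 4 times, and V appearing 3 times.
So there are 9! / (4!·3!·2!) = 1260 distinguishable arrangements.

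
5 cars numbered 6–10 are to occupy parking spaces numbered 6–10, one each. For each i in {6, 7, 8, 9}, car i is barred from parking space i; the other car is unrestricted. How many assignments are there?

Let Aᵢ (for 6 ≤ i ≤ 9) be the placements that put car i in its forbidden parking space. Any j of these fix j positions, leaving (5−j)! ways to fill the rest, and there are C(4,j) ways to pick which j.
By inclusion–exclusion, the number of valid placements is Σ_{j=0}^{4} (−1)^j C(4,j)·(5−j)!.
Computing: 120 − 96 + 36 − 8 + 1 = 53.

53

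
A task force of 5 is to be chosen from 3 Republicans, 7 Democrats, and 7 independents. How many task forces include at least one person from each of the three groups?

3724

With no constraint there are C(17,5) = 6188 possible selections.
Selections missing a whole group: no Republicans → C(14,5) = 2002; no Democrats → C(10,5) = 252; no independents → C(10,5) = 252.
Add back selections omitting two groups (i.e. drawn from a single group): C(3,5) + C(7,5) + C(7,5) = 42.
By inclusion–exclusion: 6188 − 2506 + 42 = 3724.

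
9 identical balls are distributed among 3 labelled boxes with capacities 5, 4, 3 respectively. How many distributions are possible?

10

By stars and bars, unrestricted non-negative solutions to x_1+…+x_3 = 9 number C(9+2,2) = 55.
Subtract solutions that violate a single cap (substitute x_i' = x_i − (cap_i+1)): x_1 ≥ 6 gives C(5,2) = 10; x_2 ≥ 5 gives C(6,2) = 15; x_3 ≥ 4 gives C(7,2) = 21. Together 46.
Add back pairs where two caps are both exceeded: 0 + 0 + 1 = 1.
By inclusion–exclusion the count is 55 − 46 + 1 = 10.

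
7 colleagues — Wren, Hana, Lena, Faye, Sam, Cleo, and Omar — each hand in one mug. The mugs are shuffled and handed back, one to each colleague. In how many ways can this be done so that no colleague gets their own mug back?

Count assignments avoiding every fixed point. For any j of the 7 colleagues fixed to their own mug, the other 7−j can be arranged in (7−j)! ways.
By inclusion–exclusion this is Σ_{j=0}^{7} (−1)^j C(7,j)·(7−j)!.
Computing: 5040 − 5040 + 2520 − 840 + 210 − 42 + 7 − 1 = 1854.

1854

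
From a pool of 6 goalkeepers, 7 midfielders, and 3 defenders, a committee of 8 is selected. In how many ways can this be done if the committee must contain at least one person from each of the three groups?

11529

With no constraint there are C(16,8) = 12870 possible selections.
Selections missing a whole group: no goalkeepers → C(10,8) = 45; no midfielders → C(9,8) = 9; no defenders → C(13,8) = 1287.
Add back selections omitting two groups (i.e. drawn from a single group): C(6,8) + C(7,8) + C(3,8) = 0.
By inclusion–exclusion: 12870 − 1341 + 0 = 11529.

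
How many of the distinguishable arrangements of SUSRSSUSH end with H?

With the last slot taken by H, it remains to arrange the other 8 letters (SUSRSSUS).
Those 8 letters have S appearing 5 times and U appearing twice, giving (8)!/(5!·2!) = 168.

168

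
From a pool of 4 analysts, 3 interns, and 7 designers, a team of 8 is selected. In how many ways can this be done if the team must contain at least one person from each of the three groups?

2793

With no constraint there are C(14,8) = 3003 possible selections.
Selections missing a whole group: no analysts → C(10,8) = 45; no interns → C(11,8) = 165; no designers → C(7,8) = 0.
Add back selections omitting two groups (i.e. drawn from a single group): C(4,8) + C(3,8) + C(7,8) = 0.
By inclusion–exclusion: 3003 − 210 + 0 = 2793.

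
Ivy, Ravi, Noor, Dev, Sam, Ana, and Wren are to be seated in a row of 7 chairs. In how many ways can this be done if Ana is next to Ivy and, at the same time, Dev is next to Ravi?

480

Treat {Ana,Ivy} as one block (2 orders) and {Dev,Ravi} as another (2 orders).
That leaves 5 units to arrange: 2 × 2 × 5! = 4 × 120 = 480.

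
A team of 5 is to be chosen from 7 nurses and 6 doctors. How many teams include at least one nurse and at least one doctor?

1260

With no constraint there are C(13,5) = 1287 possible selections.
Selections missing a whole group: no nurses → C(6,5) = 6; no doctors → C(7,5) = 21.
Both groups omitted at once is impossible, so 1287 − 27 = 1260.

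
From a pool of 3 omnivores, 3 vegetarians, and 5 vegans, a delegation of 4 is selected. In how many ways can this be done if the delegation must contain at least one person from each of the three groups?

Unrestricted: C(11,4) = 330 ways to pick any 4 of the 11.
Selections missing a whole group: no omnivores → C(8,4) = 70; no vegetarians → C(8,4) = 70; no vegans → C(6,4) = 15.
Add back selections omitting two groups (i.e. drawn from a single group): C(3,4) + C(3,4) + C(5,4) = 5.
By inclusion–exclusion: 330 − 155 + 5 = 180.

180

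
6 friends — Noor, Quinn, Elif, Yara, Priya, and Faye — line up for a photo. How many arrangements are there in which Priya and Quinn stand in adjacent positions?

240

Place the 4 others and the Priya-Quinn pair as 5 objects in a line; the pair has 2 internal arrangements.
So the count is 2·(5)! = 240.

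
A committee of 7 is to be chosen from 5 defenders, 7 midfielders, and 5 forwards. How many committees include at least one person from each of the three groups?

Unrestricted: C(17,7) = 19448 ways to pick any 7 of the 17.
Selections missing a whole group: no defenders → C(12,7) = 792; no midfielders → C(10,7) = 120; no forwards → C(12,7) = 792.
Add back selections omitting two groups (i.e. drawn from a single group): C(5,7) + C(7,7) + C(5,7) = 1.
By inclusion–exclusion: 19448 − 1704 + 1 = 17745.

17745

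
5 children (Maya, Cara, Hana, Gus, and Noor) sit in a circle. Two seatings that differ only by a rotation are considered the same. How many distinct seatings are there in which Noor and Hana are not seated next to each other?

12

Without the restriction there are (4)! = 24 seatings.
Seatings with Noor beside Hana: treat them as a block with 2 internal orders, giving 2 × (3)! = 12.
Subtracting, 24 − 12 = 12.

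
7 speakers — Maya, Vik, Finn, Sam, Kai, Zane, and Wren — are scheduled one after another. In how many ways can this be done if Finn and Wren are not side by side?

3600

Of the 7! = 5040 arrangements, those with Finn and Wren adjacent number 2 × 6! = 1440 (treat the pair as a block with 2 internal orders).
So 5040 − 1440 = 3600 arrangements keep them apart.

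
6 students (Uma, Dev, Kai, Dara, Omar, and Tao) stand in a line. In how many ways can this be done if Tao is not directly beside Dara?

There are 6! = 720 arrangements in all. If Tao and Dara are adjacent, merging them into one block gives 2·(5)! = 240 arrangements.
Complementary counting: 720 − 240 = 480.

480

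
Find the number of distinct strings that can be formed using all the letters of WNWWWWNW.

Letter multiplicities in WNWWWWNW: N×2, W×6.
The number of distinct arrangements is 8!/(6!·2!) = 40320/1440 = 28.

28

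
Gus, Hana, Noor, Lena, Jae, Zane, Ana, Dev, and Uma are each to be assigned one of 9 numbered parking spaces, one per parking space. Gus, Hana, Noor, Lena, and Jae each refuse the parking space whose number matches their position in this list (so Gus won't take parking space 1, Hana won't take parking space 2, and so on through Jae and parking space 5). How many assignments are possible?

Let Aᵢ (for 1 ≤ i ≤ 5) be the placements that put person i in their forbidden parking space. Any j of these fix j positions, leaving (9−j)! ways to fill the rest, and there are C(5,j) ways to pick which j.
By inclusion–exclusion, the number of valid placements is Σ_{j=0}^{5} (−1)^j C(5,j)·(9−j)!.
Computing: 362880 − 201600 + 50400 − 7200 + 600 − 24 = 205056.

205056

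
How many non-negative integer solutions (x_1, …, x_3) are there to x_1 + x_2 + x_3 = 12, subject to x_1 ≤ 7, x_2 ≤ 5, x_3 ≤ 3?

By stars and bars, unrestricted non-negative solutions to x_1+…+x_3 = 12 number C(12+2,2) = 91.
Subtract solutions that violate a single cap (substitute x_i' = x_i − (cap_i+1)): x_1 ≥ 8 gives C(6,2) = 15; x_2 ≥ 6 gives C(8,2) = 28; x_3 ≥ 4 gives C(10,2) = 45. Together 88.
Add back pairs where two caps are both exceeded: 0 + 1 + 6 = 7.
By inclusion–exclusion the count is 91 − 88 + 7 = 10.

10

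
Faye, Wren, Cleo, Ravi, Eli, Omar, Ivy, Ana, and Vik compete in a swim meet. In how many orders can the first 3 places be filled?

There are 9 choices for 1st place, 8 for 2nd, and 7 for 3rd.
That gives 9 × 8 × 7 = 504.

504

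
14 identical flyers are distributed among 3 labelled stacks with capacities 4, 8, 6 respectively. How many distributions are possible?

15

Ignoring the caps, the number of non-negative solutions to x_1+…+x_3 = 14 is C(16,2) = 120.
Subtract solutions that violate a single cap (substitute x_i' = x_i − (cap_i+1)): x_1 ≥ 5 gives C(11,2) = 55; x_2 ≥ 9 gives C(7,2) = 21; x_3 ≥ 7 gives C(9,2) = 36. Together 112.
Add back pairs where two caps are both exceeded: 1 + 6 + 0 = 7.
By inclusion–exclusion the count is 120 − 112 + 7 = 15.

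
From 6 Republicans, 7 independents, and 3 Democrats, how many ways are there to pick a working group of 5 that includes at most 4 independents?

4347

Split by how many independents are chosen (0 through 4).
Sum: C(7,0)·C(9,5) + C(7,1)·C(9,4) + C(7,2)·C(9,3) + C(7,3)·C(9,2) + C(7,4)·C(9,1) = 126 + 882 + 1764 + 1260 + 315 = 4347.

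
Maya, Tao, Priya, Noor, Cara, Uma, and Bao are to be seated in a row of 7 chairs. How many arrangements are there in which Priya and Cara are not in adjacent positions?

Of the 7! = 5040 arrangements, those with Priya and Cara adjacent number 2 × 6! = 1440 (treat the pair as a block with 2 internal orders).
So 5040 − 1440 = 3600 arrangements keep them apart.

3600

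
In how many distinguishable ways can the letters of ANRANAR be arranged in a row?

Letter multiplicities in ANRANAR: A×3, N×2, R×2.
Dividing 7! = 5040 by 3!·2!·2! = 24 for the repeated letters gives 210.

210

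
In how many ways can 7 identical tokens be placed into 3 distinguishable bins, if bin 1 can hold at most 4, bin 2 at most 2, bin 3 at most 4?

9

Without the upper bounds there are C(9,2) = 36 ways to split 7 among 3 bins.
Subtract solutions that violate a single cap (substitute x_i' = x_i − (cap_i+1)): x_1 ≥ 5 gives C(4,2) = 6; x_2 ≥ 3 gives C(6,2) = 15; x_3 ≥ 5 gives C(4,2) = 6. Together 27.
No two caps can be exceeded simultaneously, so the pair terms are all 0.
By inclusion–exclusion the count is 36 − 27 + 0 = 9.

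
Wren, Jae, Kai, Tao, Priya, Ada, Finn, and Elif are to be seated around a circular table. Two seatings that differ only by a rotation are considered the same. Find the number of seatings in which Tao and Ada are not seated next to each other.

3600

All circular seatings of 8 people number (7)! = 5040.
Seatings with Tao beside Ada: treat them as a block with 2 internal orders, giving 2 × (6)! = 1440.
Subtracting, 5040 − 1440 = 3600.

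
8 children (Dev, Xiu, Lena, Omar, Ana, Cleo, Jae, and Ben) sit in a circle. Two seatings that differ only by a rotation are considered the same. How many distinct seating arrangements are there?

5040

Around a circle, 8 distinct people have 8!/8 = (7)! = 5040 rotationally distinct seatings.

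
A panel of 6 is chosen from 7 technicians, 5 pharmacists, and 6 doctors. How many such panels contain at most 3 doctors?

17501

Split by how many doctors are chosen (0 through 3).
Sum: C(6,0)·C(12,6) + C(6,1)·C(12,5) + C(6,2)·C(12,4) + C(6,3)·C(12,3) = 924 + 4752 + 7425 + 4400 = 17501.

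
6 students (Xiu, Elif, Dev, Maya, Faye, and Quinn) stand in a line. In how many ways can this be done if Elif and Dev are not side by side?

480

Of the 6! = 720 arrangements, those with Elif and Dev adjacent number 2 × 5! = 240 (treat the pair as a block with 2 internal orders).
So 720 − 240 = 480 arrangements keep them apart.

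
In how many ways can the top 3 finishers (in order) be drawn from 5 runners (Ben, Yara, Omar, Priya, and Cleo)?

There are 5 choices for 1st place, 4 for 2nd, and 3 for 3rd.
That gives 5 × 4 × 3 = 60.

60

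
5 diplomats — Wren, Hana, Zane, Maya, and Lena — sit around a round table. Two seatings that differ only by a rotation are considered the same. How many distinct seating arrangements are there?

24

Seat Wren anywhere (absorbing the rotational symmetry), then permute the other 4: (4)! = 24.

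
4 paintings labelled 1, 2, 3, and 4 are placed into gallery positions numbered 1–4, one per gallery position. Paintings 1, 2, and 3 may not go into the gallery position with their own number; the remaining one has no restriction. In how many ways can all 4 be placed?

11

Let Aᵢ (for i ∈ {1, 2, 3}) be the placements that put painting i in its forbidden gallery position. Any j of these fix j positions, leaving (4−j)! ways to fill the rest, and there are C(3,j) ways to pick which j.
By inclusion–exclusion, the number of valid placements is Σ_{j=0}^{3} (−1)^j C(3,j)·(4−j)!.
Computing: 24 − 18 + 6 − 1 = 11.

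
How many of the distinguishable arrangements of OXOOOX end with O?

Fix O in the last position and arrange the remaining 5 letters.
Those 5 letters have O appearing 3 times and X appearing twice, giving (5)!/(3!·2!) = 10.

10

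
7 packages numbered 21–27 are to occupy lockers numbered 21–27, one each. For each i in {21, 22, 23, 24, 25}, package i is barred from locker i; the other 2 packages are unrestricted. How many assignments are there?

2428

Let Aᵢ (for 21 ≤ i ≤ 25) be the placements that put package i in its forbidden locker. Any j of these fix j positions, leaving (7−j)! ways to fill the rest, and there are C(5,j) ways to pick which j.
By inclusion–exclusion, the number of valid placements is Σ_{j=0}^{5} (−1)^j C(5,j)·(7−j)!.
Computing: 5040 − 3600 + 1200 − 240 + 30 − 2 = 2428.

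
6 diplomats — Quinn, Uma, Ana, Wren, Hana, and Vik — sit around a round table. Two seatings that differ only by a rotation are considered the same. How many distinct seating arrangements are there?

120

Fix one person's seat to break rotational symmetry; the remaining 5 people can be arranged in (5)! = 120 ways.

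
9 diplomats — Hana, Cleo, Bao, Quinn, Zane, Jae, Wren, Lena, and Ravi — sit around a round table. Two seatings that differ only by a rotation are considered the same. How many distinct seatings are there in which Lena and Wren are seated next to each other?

Glue Lena and Wren into a block (2 internal orders). Seating 8 units around a circle gives (7)! arrangements.
So 2 × (7)! = 2 × 5040 = 10080.

10080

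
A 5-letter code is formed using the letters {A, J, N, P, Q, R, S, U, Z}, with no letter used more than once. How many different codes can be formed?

15120

With no repetition, fill the 5 letters in order: 9 choices, then 8, down to 5.
That product is 9 × 8 × 7 × 6 × 5 = 15120.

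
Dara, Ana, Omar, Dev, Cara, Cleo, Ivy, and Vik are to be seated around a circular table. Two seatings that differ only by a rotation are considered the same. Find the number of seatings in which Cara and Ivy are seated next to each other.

Glue Cara and Ivy into a block (2 internal orders). Seating 7 units around a circle gives (6)! arrangements.
So 2 × (6)! = 2 × 720 = 1440.

1440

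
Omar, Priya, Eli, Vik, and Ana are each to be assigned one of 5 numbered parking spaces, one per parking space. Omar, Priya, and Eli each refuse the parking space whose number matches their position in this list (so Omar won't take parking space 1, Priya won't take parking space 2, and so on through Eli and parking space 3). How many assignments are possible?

Let Aᵢ (for i ∈ {1, 2, 3}) be the placements that put person i in their forbidden parking space. Any j of these fix j positions, leaving (5−j)! ways to fill the rest, and there are C(3,j) ways to pick which j.
By inclusion–exclusion, the number of valid placements is Σ_{j=0}^{3} (−1)^j C(3,j)·(5−j)!.
Computing: 120 − 72 + 18 − 2 = 64.

64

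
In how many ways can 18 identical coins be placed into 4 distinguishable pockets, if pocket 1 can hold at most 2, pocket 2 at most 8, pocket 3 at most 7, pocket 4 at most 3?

By stars and bars, unrestricted non-negative solutions to x_1+…+x_4 = 18 number C(18+3,3) = 1330.
Subtract solutions that violate a single cap (substitute x_i' = x_i − (cap_i+1)): x_1 ≥ 3 gives C(18,3) = 816; x_2 ≥ 9 gives C(12,3) = 220; x_3 ≥ 8 gives C(13,3) = 286; x_4 ≥ 4 gives C(17,3) = 680. Together 2002.
Add back pairs where two caps are both exceeded: 84 + 120 + 364 + 4 + 56 + 84 = 712.
Subtract triples: 0 + 10 + 20 + 0 = 30.
By inclusion–exclusion the count is 1330 − 2002 + 712 − 30 = 10.

10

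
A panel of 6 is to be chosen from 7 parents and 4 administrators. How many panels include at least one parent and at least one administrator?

455

Total 6-person selections from all 11: C(11,6) = 462.
Subtract selections that omit an entire group: no parents → C(4,6) = 0; no administrators → C(7,6) = 7.
Both groups omitted at once is impossible, so 462 − 7 = 455.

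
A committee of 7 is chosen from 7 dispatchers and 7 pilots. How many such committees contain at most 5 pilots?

3382

Split by how many pilots are chosen (0 through 5).
Sum: C(7,0)·C(7,7) + C(7,1)·C(7,6) + C(7,2)·C(7,5) + C(7,3)·C(7,4) + C(7,4)·C(7,3) + C(7,5)·C(7,2) = 1 + 49 + 441 + 1225 + 1225 + 441 = 3382.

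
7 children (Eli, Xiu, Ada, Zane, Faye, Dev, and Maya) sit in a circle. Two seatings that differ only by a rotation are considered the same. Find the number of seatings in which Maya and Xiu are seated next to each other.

Glue Maya and Xiu into a block (2 internal orders). Seating 6 units around a circle gives (5)! arrangements.
So 2 × (5)! = 2 × 120 = 240.

240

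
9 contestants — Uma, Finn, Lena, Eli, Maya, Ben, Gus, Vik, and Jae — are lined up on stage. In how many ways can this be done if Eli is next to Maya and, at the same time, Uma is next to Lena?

20160

Treat {Eli,Maya} as one block (2 orders) and {Uma,Lena} as another (2 orders).
That leaves 7 units to arrange: 2 × 2 × 7! = 4 × 5040 = 20160.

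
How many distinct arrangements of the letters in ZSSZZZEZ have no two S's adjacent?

There are 8!/(5!·2!) = 168 arrangements of ZSSZZZEZ in total.
If the two S's are adjacent, glue them into one block, leaving 7 items to arrange: (7)!/(5!) = 42 ways.
Subtracting, 168 − 42 = 126 arrangements keep the S's apart.

126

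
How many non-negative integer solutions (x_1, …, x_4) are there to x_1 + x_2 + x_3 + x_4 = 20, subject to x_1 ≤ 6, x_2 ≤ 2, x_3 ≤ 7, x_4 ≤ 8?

Without the upper bounds there are C(23,3) = 1771 ways to split 20 among 4 variables.
Subtract solutions that violate a single cap (substitute x_i' = x_i − (cap_i+1)): x_1 ≥ 7 gives C(16,3) = 560; x_2 ≥ 3 gives C(20,3) = 1140; x_3 ≥ 8 gives C(15,3) = 455; x_4 ≥ 9 gives C(14,3) = 364. Together 2519.
Add back pairs where two caps are both exceeded: 286 + 56 + 35 + 220 + 165 + 20 = 782.
Subtract triples: 10 + 4 + 0 + 1 = 15.
By inclusion–exclusion the count is 1771 − 2519 + 782 − 15 = 19.

19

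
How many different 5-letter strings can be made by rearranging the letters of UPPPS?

20

The 5 letters of UPPPS have repeats: P appearing 3 times.
The number of distinct arrangements is 5!/(3!) = 120/6 = 20.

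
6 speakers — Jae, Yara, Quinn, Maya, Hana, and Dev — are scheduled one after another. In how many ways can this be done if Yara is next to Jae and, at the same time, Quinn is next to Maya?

Treat {Yara,Jae} as one block (2 orders) and {Quinn,Maya} as another (2 orders).
That leaves 4 units to arrange: 2 × 2 × 4! = 4 × 24 = 96.

96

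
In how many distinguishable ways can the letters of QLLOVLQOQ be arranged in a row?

The 9 letters of QLLOVLQOQ have repeats: L appearing 3 times, O appearing twice, and Q appearing 3 times.
So there are 9! / (3!·3!·2!) = 5040 distinguishable arrangements.

5040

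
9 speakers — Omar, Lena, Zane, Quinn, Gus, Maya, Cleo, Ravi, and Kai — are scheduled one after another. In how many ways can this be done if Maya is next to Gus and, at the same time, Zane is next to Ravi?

Treat {Maya,Gus} as one block (2 orders) and {Zane,Ravi} as another (2 orders).
That leaves 7 units to arrange: 2 × 2 × 7! = 4 × 5040 = 20160.

20160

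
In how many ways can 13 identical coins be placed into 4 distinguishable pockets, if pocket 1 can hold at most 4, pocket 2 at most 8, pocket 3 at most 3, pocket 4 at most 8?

Without the upper bounds there are C(16,3) = 560 ways to split 13 among 4 pockets.
Subtract solutions that violate a single cap (substitute x_i' = x_i − (cap_i+1)): x_1 ≥ 5 gives C(11,3) = 165; x_2 ≥ 9 gives C(7,3) = 35; x_3 ≥ 4 gives C(12,3) = 220; x_4 ≥ 9 gives C(7,3) = 35. Together 455.
Add back pairs where two caps are both exceeded: 0 + 35 + 0 + 1 + 0 + 1 = 37.
By inclusion–exclusion the count is 560 − 455 + 37 = 142.

142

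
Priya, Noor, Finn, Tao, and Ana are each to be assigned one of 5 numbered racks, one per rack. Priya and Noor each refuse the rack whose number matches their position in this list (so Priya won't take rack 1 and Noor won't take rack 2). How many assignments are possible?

78

Let Aᵢ (for i ∈ {1, 2}) be the placements that put person i in their forbidden rack. Any j of these fix j positions, leaving (5−j)! ways to fill the rest, and there are C(2,j) ways to pick which j.
By inclusion–exclusion, the number of valid placements is Σ_{j=0}^{2} (−1)^j C(2,j)·(5−j)!.
Computing: 120 − 48 + 6 = 78.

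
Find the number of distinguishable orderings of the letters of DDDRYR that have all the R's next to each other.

Treat the 2 copies of R as a single block. The multiset to arrange is then {RR, D, D, D, Y}, 5 items in all.
That gives (5)!/(3!) = 20 arrangements.

20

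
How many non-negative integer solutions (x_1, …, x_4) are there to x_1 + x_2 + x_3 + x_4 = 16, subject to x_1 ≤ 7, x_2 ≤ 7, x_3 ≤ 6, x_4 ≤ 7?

Ignoring the caps, the number of non-negative solutions to x_1+…+x_4 = 16 is C(19,3) = 969.
Subtract solutions that violate a single cap (substitute x_i' = x_i − (cap_i+1)): x_1 ≥ 8 gives C(11,3) = 165; x_2 ≥ 8 gives C(11,3) = 165; x_3 ≥ 7 gives C(12,3) = 220; x_4 ≥ 8 gives C(11,3) = 165. Together 715.
Add back pairs where two caps are both exceeded: 1 + 4 + 1 + 4 + 1 + 4 = 15.
By inclusion–exclusion the count is 969 − 715 + 15 = 269.

269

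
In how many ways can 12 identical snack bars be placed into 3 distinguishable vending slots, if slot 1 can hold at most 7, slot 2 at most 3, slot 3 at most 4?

6

Ignoring the caps, the number of non-negative solutions to x_1+…+x_3 = 12 is C(14,2) = 91.
Subtract solutions that violate a single cap (substitute x_i' = x_i − (cap_i+1)): x_1 ≥ 8 gives C(6,2) = 15; x_2 ≥ 4 gives C(10,2) = 45; x_3 ≥ 5 gives C(9,2) = 36. Together 96.
Add back pairs where two caps are both exceeded: 1 + 0 + 10 = 11.
By inclusion–exclusion the count is 91 − 96 + 11 = 6.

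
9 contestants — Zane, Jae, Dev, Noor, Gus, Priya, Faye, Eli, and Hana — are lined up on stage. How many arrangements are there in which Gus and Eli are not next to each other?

There are 9! = 362880 arrangements in all. If Gus and Eli are adjacent, merging them into one block gives 2·(8)! = 80640 arrangements.
So 362880 − 80640 = 282240 arrangements keep them apart.

282240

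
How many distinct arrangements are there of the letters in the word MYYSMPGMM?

7560

Letter multiplicities in MYYSMPGMM: G×1, M×4, P×1, S×1, Y×2.
So there are 9! / (4!·2!) = 7560 distinguishable arrangements.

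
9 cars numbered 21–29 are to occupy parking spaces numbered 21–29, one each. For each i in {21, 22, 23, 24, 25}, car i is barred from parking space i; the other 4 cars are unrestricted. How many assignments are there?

Let Aᵢ (for 21 ≤ i ≤ 25) be the placements that put car i in its forbidden parking space. Any j of these fix j positions, leaving (9−j)! ways to fill the rest, and there are C(5,j) ways to pick which j.
By inclusion–exclusion, the number of valid placements is Σ_{j=0}^{5} (−1)^j C(5,j)·(9−j)!.
Computing: 362880 − 201600 + 50400 − 7200 + 600 − 24 = 205056.

205056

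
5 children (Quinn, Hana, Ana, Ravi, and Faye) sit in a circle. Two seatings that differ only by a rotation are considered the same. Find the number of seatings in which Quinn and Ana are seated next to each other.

Treat {Quinn, Ana} as one unit (2 internal orders) and seat the resulting 4 units around the table: (3)! circular arrangements.
So 2 × (3)! = 2 × 6 = 12.

12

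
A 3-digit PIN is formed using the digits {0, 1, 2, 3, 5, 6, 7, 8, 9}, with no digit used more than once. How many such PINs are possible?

504

This is a permutation of 3 out of 9: P(9,3) = 9!/6!.
That product is 9 × 8 × 7 = 504.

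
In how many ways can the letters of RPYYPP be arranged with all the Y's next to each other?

20

Treat the 2 copies of Y as a single block. The multiset to arrange is then {YY, P, P, P, R}, 5 items in all.
That gives (5)!/(3!) = 20 arrangements.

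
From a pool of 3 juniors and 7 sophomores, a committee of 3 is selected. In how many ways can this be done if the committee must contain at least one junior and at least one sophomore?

84

Unrestricted: C(10,3) = 120 ways to pick any 3 of the 10.
Selections missing a whole group: no juniors → C(7,3) = 35; no sophomores → C(3,3) = 1.
Both groups omitted at once is impossible, so 120 − 36 = 84.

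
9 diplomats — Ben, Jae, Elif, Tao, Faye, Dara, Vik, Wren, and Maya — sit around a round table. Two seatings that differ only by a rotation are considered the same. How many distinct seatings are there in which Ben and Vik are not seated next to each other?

30240

All circular seatings of 9 people number (8)! = 40320.
Those with Ben next to Vik: fuse the pair into one unit and seat 8 units around a circle — 2·(7)! = 10080.
Subtracting, 40320 − 10080 = 30240.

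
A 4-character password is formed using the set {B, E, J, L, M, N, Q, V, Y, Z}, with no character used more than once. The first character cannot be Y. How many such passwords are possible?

4536

The first character has 10−1 = 9 choices (anything except Y).
The remaining 3 characters are filled from the other 9 symbols without repetition: 9 × 8 × 7 = 504.
Total: 9 × 504 = 4536.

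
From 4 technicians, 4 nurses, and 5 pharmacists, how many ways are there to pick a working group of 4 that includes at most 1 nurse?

Split by how many nurses are chosen (0 through 1).
Sum: C(4,0)·C(9,4) + C(4,1)·C(9,3) = 126 + 336 = 462.

462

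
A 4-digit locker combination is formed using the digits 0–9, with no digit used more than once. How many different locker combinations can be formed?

Choose and order 4 of the 10 symbols: the first digit has 10 options, the next 9, then 8, 7.
That product is 10 × 9 × 8 × 7 = 5040.

5040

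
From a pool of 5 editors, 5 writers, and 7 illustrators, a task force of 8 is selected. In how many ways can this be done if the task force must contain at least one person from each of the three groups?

23275

Unrestricted: C(17,8) = 24310 ways to pick any 8 of the 17.
Subtract selections that omit an entire group: no editors → C(12,8) = 495; no writers → C(12,8) = 495; no illustrators → C(10,8) = 45.
Add back selections omitting two groups (i.e. drawn from a single group): C(5,8) + C(5,8) + C(7,8) = 0.
By inclusion–exclusion: 24310 − 1035 + 0 = 23275.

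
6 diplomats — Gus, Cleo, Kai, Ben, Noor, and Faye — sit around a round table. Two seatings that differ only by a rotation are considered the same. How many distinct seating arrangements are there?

120

Around a circle, 6 distinct people have 6!/6 = (5)! = 120 rotationally distinct seatings.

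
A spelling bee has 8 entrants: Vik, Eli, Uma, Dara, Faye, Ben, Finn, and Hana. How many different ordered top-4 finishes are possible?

1680

This is an ordered selection of 4 from 8: P(8,4).
That gives 8 × 7 × 6 × 5 = 1680.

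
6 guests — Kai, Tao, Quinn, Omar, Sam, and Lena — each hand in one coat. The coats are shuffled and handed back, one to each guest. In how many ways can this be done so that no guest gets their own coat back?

Let Aᵢ be the assignments in which guest i gets their own coat. We want the size of the complement of A₁∪…∪A_6.
By inclusion–exclusion this is Σ_{j=0}^{6} (−1)^j C(6,j)·(6−j)!.
Computing: 720 − 720 + 360 − 120 + 30 − 6 + 1 = 265.

265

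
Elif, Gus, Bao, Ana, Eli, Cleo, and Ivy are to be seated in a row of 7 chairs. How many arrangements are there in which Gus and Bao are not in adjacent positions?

There are 7! = 5040 arrangements in all. If Gus and Bao are adjacent, merging them into one block gives 2·(6)! = 1440 arrangements.
Complementary counting: 5040 − 1440 = 3600.

3600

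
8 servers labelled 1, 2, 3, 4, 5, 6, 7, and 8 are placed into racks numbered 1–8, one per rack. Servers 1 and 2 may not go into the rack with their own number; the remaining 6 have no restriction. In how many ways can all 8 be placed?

Let Aᵢ (for i ∈ {1, 2}) be the placements that put server i in its forbidden rack. Any j of these fix j positions, leaving (8−j)! ways to fill the rest, and there are C(2,j) ways to pick which j.
By inclusion–exclusion, the number of valid placements is Σ_{j=0}^{2} (−1)^j C(2,j)·(8−j)!.
Computing: 40320 − 10080 + 720 = 30960.

30960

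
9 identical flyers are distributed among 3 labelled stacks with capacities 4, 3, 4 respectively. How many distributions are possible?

By stars and bars, unrestricted non-negative solutions to x_1+…+x_3 = 9 number C(9+2,2) = 55.
Subtract solutions that violate a single cap (substitute x_i' = x_i − (cap_i+1)): x_1 ≥ 5 gives C(6,2) = 15; x_2 ≥ 4 gives C(7,2) = 21; x_3 ≥ 5 gives C(6,2) = 15. Together 51.
Add back pairs where two caps are both exceeded: 1 + 0 + 1 = 2.
By inclusion–exclusion the count is 55 − 51 + 2 = 6.

6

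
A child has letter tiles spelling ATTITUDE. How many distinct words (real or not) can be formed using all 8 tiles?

Letter multiplicities in ATTITUDE: A×1, D×1, E×1, I×1, T×3, U×1.
So there are 8! / (3!) = 6720 distinguishable arrangements.

6720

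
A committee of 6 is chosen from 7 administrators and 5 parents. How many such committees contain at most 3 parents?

812

Split by how many parents are chosen (0 through 3).
Sum: C(5,0)·C(7,6) + C(5,1)·C(7,5) + C(5,2)·C(7,4) + C(5,3)·C(7,3) = 7 + 105 + 350 + 350 = 812.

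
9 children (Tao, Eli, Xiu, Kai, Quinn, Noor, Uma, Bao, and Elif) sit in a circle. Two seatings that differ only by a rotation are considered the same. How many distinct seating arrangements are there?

Around a circle, 9 distinct people have 9!/9 = (8)! = 40320 rotationally distinct seatings.

40320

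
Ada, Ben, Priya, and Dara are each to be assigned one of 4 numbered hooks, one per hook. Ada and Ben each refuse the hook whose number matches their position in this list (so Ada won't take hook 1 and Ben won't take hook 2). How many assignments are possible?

Let Aᵢ (for i ∈ {1, 2}) be the placements that put person i in their forbidden hook. Any j of these fix j positions, leaving (4−j)! ways to fill the rest, and there are C(2,j) ways to pick which j.
By inclusion–exclusion, the number of valid placements is Σ_{j=0}^{2} (−1)^j C(2,j)·(4−j)!.
Computing: 24 − 12 + 2 = 14.

14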